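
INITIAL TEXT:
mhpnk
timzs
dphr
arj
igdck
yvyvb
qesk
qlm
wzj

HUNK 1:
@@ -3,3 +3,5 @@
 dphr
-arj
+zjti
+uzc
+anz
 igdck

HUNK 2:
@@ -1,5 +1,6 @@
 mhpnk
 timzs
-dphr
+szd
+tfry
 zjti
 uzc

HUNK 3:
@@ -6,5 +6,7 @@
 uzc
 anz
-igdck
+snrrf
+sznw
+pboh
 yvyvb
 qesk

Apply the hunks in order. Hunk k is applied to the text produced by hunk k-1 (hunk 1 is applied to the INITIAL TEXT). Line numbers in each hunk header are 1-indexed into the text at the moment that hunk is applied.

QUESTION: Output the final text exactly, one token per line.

Hunk 1: at line 3 remove [arj] add [zjti,uzc,anz] -> 11 lines: mhpnk timzs dphr zjti uzc anz igdck yvyvb qesk qlm wzj
Hunk 2: at line 1 remove [dphr] add [szd,tfry] -> 12 lines: mhpnk timzs szd tfry zjti uzc anz igdck yvyvb qesk qlm wzj
Hunk 3: at line 6 remove [igdck] add [snrrf,sznw,pboh] -> 14 lines: mhpnk timzs szd tfry zjti uzc anz snrrf sznw pboh yvyvb qesk qlm wzj

Answer: mhpnk
timzs
szd
tfry
zjti
uzc
anz
snrrf
sznw
pboh
yvyvb
qesk
qlm
wzj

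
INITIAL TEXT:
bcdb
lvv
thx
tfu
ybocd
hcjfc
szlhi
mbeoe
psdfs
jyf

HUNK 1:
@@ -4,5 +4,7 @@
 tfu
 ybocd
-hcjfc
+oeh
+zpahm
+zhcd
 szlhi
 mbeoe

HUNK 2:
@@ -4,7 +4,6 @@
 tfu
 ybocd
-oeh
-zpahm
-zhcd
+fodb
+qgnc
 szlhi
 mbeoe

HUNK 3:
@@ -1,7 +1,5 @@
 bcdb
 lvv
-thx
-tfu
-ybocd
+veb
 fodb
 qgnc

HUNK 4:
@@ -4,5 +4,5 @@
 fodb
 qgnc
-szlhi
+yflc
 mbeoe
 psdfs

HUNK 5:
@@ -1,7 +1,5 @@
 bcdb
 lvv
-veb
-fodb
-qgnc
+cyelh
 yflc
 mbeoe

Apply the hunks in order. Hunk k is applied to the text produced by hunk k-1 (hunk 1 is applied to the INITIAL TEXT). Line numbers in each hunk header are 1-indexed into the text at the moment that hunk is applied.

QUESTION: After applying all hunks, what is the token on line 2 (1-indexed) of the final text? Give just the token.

Hunk 1: at line 4 remove [hcjfc] add [oeh,zpahm,zhcd] -> 12 lines: bcdb lvv thx tfu ybocd oeh zpahm zhcd szlhi mbeoe psdfs jyf
Hunk 2: at line 4 remove [oeh,zpahm,zhcd] add [fodb,qgnc] -> 11 lines: bcdb lvv thx tfu ybocd fodb qgnc szlhi mbeoe psdfs jyf
Hunk 3: at line 1 remove [thx,tfu,ybocd] add [veb] -> 9 lines: bcdb lvv veb fodb qgnc szlhi mbeoe psdfs jyf
Hunk 4: at line 4 remove [szlhi] add [yflc] -> 9 lines: bcdb lvv veb fodb qgnc yflc mbeoe psdfs jyf
Hunk 5: at line 1 remove [veb,fodb,qgnc] add [cyelh] -> 7 lines: bcdb lvv cyelh yflc mbeoe psdfs jyf
Final line 2: lvv

Answer: lvv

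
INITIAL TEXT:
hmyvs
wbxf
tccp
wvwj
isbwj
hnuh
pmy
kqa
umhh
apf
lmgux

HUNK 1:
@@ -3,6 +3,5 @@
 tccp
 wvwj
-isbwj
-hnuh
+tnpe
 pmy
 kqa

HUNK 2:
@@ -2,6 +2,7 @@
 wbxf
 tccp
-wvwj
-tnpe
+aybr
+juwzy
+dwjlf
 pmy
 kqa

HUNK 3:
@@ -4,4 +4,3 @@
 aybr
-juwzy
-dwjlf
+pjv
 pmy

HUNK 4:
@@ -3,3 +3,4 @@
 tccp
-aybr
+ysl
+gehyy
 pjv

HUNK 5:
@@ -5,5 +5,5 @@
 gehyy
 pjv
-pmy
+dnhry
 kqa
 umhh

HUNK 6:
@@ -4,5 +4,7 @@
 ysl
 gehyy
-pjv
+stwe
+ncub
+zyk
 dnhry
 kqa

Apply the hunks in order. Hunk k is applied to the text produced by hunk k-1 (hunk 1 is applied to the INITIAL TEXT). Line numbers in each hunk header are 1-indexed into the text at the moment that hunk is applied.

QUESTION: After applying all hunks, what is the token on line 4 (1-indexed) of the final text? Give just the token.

Answer: ysl

Derivation:
Hunk 1: at line 3 remove [isbwj,hnuh] add [tnpe] -> 10 lines: hmyvs wbxf tccp wvwj tnpe pmy kqa umhh apf lmgux
Hunk 2: at line 2 remove [wvwj,tnpe] add [aybr,juwzy,dwjlf] -> 11 lines: hmyvs wbxf tccp aybr juwzy dwjlf pmy kqa umhh apf lmgux
Hunk 3: at line 4 remove [juwzy,dwjlf] add [pjv] -> 10 lines: hmyvs wbxf tccp aybr pjv pmy kqa umhh apf lmgux
Hunk 4: at line 3 remove [aybr] add [ysl,gehyy] -> 11 lines: hmyvs wbxf tccp ysl gehyy pjv pmy kqa umhh apf lmgux
Hunk 5: at line 5 remove [pmy] add [dnhry] -> 11 lines: hmyvs wbxf tccp ysl gehyy pjv dnhry kqa umhh apf lmgux
Hunk 6: at line 4 remove [pjv] add [stwe,ncub,zyk] -> 13 lines: hmyvs wbxf tccp ysl gehyy stwe ncub zyk dnhry kqa umhh apf lmgux
Final line 4: ysl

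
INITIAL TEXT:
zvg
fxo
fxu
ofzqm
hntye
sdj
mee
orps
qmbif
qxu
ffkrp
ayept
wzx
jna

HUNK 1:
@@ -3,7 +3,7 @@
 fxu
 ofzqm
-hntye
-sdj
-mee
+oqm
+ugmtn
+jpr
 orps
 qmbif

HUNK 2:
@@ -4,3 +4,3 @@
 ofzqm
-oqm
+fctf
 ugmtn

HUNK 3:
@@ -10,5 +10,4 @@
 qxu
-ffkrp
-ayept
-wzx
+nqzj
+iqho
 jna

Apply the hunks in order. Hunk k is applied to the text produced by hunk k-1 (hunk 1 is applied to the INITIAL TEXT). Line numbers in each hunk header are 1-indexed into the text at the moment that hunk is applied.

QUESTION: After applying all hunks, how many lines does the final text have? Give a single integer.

Hunk 1: at line 3 remove [hntye,sdj,mee] add [oqm,ugmtn,jpr] -> 14 lines: zvg fxo fxu ofzqm oqm ugmtn jpr orps qmbif qxu ffkrp ayept wzx jna
Hunk 2: at line 4 remove [oqm] add [fctf] -> 14 lines: zvg fxo fxu ofzqm fctf ugmtn jpr orps qmbif qxu ffkrp ayept wzx jna
Hunk 3: at line 10 remove [ffkrp,ayept,wzx] add [nqzj,iqho] -> 13 lines: zvg fxo fxu ofzqm fctf ugmtn jpr orps qmbif qxu nqzj iqho jna
Final line count: 13

Answer: 13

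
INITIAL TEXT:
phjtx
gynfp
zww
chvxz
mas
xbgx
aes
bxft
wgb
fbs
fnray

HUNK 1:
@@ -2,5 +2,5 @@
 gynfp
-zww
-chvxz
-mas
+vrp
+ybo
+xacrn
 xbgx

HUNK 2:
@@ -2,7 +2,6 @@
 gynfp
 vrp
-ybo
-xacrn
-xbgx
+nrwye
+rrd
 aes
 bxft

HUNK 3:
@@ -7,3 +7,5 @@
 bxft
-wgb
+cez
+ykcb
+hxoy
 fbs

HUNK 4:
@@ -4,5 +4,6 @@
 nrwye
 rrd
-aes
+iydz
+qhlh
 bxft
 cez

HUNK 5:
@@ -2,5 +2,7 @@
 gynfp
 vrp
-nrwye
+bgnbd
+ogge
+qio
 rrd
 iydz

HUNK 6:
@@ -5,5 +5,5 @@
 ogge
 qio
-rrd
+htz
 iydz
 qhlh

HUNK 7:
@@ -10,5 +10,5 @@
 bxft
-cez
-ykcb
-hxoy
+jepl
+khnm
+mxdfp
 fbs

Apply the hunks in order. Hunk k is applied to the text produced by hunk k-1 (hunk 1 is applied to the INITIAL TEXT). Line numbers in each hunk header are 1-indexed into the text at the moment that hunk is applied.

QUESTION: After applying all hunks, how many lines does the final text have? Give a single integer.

Hunk 1: at line 2 remove [zww,chvxz,mas] add [vrp,ybo,xacrn] -> 11 lines: phjtx gynfp vrp ybo xacrn xbgx aes bxft wgb fbs fnray
Hunk 2: at line 2 remove [ybo,xacrn,xbgx] add [nrwye,rrd] -> 10 lines: phjtx gynfp vrp nrwye rrd aes bxft wgb fbs fnray
Hunk 3: at line 7 remove [wgb] add [cez,ykcb,hxoy] -> 12 lines: phjtx gynfp vrp nrwye rrd aes bxft cez ykcb hxoy fbs fnray
Hunk 4: at line 4 remove [aes] add [iydz,qhlh] -> 13 lines: phjtx gynfp vrp nrwye rrd iydz qhlh bxft cez ykcb hxoy fbs fnray
Hunk 5: at line 2 remove [nrwye] add [bgnbd,ogge,qio] -> 15 lines: phjtx gynfp vrp bgnbd ogge qio rrd iydz qhlh bxft cez ykcb hxoy fbs fnray
Hunk 6: at line 5 remove [rrd] add [htz] -> 15 lines: phjtx gynfp vrp bgnbd ogge qio htz iydz qhlh bxft cez ykcb hxoy fbs fnray
Hunk 7: at line 10 remove [cez,ykcb,hxoy] add [jepl,khnm,mxdfp] -> 15 lines: phjtx gynfp vrp bgnbd ogge qio htz iydz qhlh bxft jepl khnm mxdfp fbs fnray
Final line count: 15

Answer: 15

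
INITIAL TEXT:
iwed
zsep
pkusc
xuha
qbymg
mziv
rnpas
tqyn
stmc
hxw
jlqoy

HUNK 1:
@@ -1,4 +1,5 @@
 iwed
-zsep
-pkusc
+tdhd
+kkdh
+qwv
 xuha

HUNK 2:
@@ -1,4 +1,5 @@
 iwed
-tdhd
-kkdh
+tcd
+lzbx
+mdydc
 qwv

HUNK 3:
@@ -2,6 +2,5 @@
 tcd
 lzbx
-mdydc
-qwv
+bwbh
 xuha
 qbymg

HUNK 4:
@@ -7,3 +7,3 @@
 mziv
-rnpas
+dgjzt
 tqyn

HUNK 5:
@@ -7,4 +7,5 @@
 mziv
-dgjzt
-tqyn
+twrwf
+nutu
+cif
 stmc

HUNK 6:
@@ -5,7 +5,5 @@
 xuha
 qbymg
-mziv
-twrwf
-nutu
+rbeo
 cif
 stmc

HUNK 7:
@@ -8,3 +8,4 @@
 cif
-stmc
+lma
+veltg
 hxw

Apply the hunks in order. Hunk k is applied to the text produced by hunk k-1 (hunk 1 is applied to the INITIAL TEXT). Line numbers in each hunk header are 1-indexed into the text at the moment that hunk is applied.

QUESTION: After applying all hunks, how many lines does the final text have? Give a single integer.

Hunk 1: at line 1 remove [zsep,pkusc] add [tdhd,kkdh,qwv] -> 12 lines: iwed tdhd kkdh qwv xuha qbymg mziv rnpas tqyn stmc hxw jlqoy
Hunk 2: at line 1 remove [tdhd,kkdh] add [tcd,lzbx,mdydc] -> 13 lines: iwed tcd lzbx mdydc qwv xuha qbymg mziv rnpas tqyn stmc hxw jlqoy
Hunk 3: at line 2 remove [mdydc,qwv] add [bwbh] -> 12 lines: iwed tcd lzbx bwbh xuha qbymg mziv rnpas tqyn stmc hxw jlqoy
Hunk 4: at line 7 remove [rnpas] add [dgjzt] -> 12 lines: iwed tcd lzbx bwbh xuha qbymg mziv dgjzt tqyn stmc hxw jlqoy
Hunk 5: at line 7 remove [dgjzt,tqyn] add [twrwf,nutu,cif] -> 13 lines: iwed tcd lzbx bwbh xuha qbymg mziv twrwf nutu cif stmc hxw jlqoy
Hunk 6: at line 5 remove [mziv,twrwf,nutu] add [rbeo] -> 11 lines: iwed tcd lzbx bwbh xuha qbymg rbeo cif stmc hxw jlqoy
Hunk 7: at line 8 remove [stmc] add [lma,veltg] -> 12 lines: iwed tcd lzbx bwbh xuha qbymg rbeo cif lma veltg hxw jlqoy
Final line count: 12

Answer: 12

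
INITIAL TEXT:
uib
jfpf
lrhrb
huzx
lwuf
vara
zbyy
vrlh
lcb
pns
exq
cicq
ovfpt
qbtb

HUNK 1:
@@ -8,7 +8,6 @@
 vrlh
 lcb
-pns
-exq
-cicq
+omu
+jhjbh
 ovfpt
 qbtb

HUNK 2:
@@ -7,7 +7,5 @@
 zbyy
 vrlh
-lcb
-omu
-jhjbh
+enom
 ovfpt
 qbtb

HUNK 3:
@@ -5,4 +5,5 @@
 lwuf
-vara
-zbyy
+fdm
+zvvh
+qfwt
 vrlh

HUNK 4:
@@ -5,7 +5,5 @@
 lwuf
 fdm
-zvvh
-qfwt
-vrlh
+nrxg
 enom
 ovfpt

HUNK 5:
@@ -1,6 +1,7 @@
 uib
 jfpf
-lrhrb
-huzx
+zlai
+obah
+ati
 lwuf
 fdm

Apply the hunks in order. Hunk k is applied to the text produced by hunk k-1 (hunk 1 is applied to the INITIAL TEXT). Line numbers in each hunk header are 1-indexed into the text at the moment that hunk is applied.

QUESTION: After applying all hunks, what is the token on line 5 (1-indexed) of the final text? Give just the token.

Hunk 1: at line 8 remove [pns,exq,cicq] add [omu,jhjbh] -> 13 lines: uib jfpf lrhrb huzx lwuf vara zbyy vrlh lcb omu jhjbh ovfpt qbtb
Hunk 2: at line 7 remove [lcb,omu,jhjbh] add [enom] -> 11 lines: uib jfpf lrhrb huzx lwuf vara zbyy vrlh enom ovfpt qbtb
Hunk 3: at line 5 remove [vara,zbyy] add [fdm,zvvh,qfwt] -> 12 lines: uib jfpf lrhrb huzx lwuf fdm zvvh qfwt vrlh enom ovfpt qbtb
Hunk 4: at line 5 remove [zvvh,qfwt,vrlh] add [nrxg] -> 10 lines: uib jfpf lrhrb huzx lwuf fdm nrxg enom ovfpt qbtb
Hunk 5: at line 1 remove [lrhrb,huzx] add [zlai,obah,ati] -> 11 lines: uib jfpf zlai obah ati lwuf fdm nrxg enom ovfpt qbtb
Final line 5: ati

Answer: ati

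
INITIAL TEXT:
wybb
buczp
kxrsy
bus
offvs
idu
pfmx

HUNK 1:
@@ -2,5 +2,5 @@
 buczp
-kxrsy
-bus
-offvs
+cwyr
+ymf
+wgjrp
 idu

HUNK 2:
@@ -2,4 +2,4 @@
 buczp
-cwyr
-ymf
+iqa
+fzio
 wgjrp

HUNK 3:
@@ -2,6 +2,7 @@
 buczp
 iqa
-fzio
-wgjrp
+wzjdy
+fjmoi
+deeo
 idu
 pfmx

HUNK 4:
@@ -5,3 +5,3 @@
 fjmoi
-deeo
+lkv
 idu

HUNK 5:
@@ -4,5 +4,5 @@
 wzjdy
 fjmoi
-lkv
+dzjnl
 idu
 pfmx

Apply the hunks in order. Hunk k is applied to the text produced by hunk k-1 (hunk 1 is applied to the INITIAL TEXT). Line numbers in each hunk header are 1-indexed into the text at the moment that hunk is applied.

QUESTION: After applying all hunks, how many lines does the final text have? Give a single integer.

Answer: 8

Derivation:
Hunk 1: at line 2 remove [kxrsy,bus,offvs] add [cwyr,ymf,wgjrp] -> 7 lines: wybb buczp cwyr ymf wgjrp idu pfmx
Hunk 2: at line 2 remove [cwyr,ymf] add [iqa,fzio] -> 7 lines: wybb buczp iqa fzio wgjrp idu pfmx
Hunk 3: at line 2 remove [fzio,wgjrp] add [wzjdy,fjmoi,deeo] -> 8 lines: wybb buczp iqa wzjdy fjmoi deeo idu pfmx
Hunk 4: at line 5 remove [deeo] add [lkv] -> 8 lines: wybb buczp iqa wzjdy fjmoi lkv idu pfmx
Hunk 5: at line 4 remove [lkv] add [dzjnl] -> 8 lines: wybb buczp iqa wzjdy fjmoi dzjnl idu pfmx
Final line count: 8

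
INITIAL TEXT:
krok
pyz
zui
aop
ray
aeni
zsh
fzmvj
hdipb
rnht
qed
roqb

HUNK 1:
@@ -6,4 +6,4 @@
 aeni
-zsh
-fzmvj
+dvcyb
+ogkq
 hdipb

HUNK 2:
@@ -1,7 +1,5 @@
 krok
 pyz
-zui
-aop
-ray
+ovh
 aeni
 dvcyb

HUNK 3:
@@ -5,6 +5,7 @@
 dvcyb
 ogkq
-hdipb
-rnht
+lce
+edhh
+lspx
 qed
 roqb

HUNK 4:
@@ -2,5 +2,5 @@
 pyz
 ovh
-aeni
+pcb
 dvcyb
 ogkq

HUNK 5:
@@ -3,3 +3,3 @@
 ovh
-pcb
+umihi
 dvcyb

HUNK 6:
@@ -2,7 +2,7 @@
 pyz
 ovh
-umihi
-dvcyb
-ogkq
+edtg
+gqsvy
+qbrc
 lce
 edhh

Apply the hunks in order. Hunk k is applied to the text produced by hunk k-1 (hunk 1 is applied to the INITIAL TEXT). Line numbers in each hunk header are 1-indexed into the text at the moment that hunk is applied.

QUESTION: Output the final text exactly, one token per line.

Hunk 1: at line 6 remove [zsh,fzmvj] add [dvcyb,ogkq] -> 12 lines: krok pyz zui aop ray aeni dvcyb ogkq hdipb rnht qed roqb
Hunk 2: at line 1 remove [zui,aop,ray] add [ovh] -> 10 lines: krok pyz ovh aeni dvcyb ogkq hdipb rnht qed roqb
Hunk 3: at line 5 remove [hdipb,rnht] add [lce,edhh,lspx] -> 11 lines: krok pyz ovh aeni dvcyb ogkq lce edhh lspx qed roqb
Hunk 4: at line 2 remove [aeni] add [pcb] -> 11 lines: krok pyz ovh pcb dvcyb ogkq lce edhh lspx qed roqb
Hunk 5: at line 3 remove [pcb] add [umihi] -> 11 lines: krok pyz ovh umihi dvcyb ogkq lce edhh lspx qed roqb
Hunk 6: at line 2 remove [umihi,dvcyb,ogkq] add [edtg,gqsvy,qbrc] -> 11 lines: krok pyz ovh edtg gqsvy qbrc lce edhh lspx qed roqb

Answer: krok
pyz
ovh
edtg
gqsvy
qbrc
lce
edhh
lspx
qed
roqb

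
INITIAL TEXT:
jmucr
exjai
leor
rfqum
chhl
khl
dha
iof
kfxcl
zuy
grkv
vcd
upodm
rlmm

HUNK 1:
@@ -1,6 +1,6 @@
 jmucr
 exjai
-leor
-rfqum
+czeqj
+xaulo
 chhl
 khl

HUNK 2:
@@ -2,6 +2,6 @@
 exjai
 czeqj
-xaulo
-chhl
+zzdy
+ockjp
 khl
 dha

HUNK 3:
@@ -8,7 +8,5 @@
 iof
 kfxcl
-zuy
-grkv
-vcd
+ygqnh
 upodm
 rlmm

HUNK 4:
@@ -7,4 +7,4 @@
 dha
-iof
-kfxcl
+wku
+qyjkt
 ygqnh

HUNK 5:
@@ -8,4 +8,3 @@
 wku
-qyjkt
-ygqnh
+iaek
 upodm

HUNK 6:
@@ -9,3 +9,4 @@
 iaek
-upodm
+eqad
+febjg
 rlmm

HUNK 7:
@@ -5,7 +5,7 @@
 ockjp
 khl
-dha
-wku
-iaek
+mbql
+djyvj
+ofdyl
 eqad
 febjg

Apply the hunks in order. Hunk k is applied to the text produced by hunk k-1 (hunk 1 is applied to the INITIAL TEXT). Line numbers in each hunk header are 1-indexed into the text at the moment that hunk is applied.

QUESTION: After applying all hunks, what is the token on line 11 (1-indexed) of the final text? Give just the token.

Hunk 1: at line 1 remove [leor,rfqum] add [czeqj,xaulo] -> 14 lines: jmucr exjai czeqj xaulo chhl khl dha iof kfxcl zuy grkv vcd upodm rlmm
Hunk 2: at line 2 remove [xaulo,chhl] add [zzdy,ockjp] -> 14 lines: jmucr exjai czeqj zzdy ockjp khl dha iof kfxcl zuy grkv vcd upodm rlmm
Hunk 3: at line 8 remove [zuy,grkv,vcd] add [ygqnh] -> 12 lines: jmucr exjai czeqj zzdy ockjp khl dha iof kfxcl ygqnh upodm rlmm
Hunk 4: at line 7 remove [iof,kfxcl] add [wku,qyjkt] -> 12 lines: jmucr exjai czeqj zzdy ockjp khl dha wku qyjkt ygqnh upodm rlmm
Hunk 5: at line 8 remove [qyjkt,ygqnh] add [iaek] -> 11 lines: jmucr exjai czeqj zzdy ockjp khl dha wku iaek upodm rlmm
Hunk 6: at line 9 remove [upodm] add [eqad,febjg] -> 12 lines: jmucr exjai czeqj zzdy ockjp khl dha wku iaek eqad febjg rlmm
Hunk 7: at line 5 remove [dha,wku,iaek] add [mbql,djyvj,ofdyl] -> 12 lines: jmucr exjai czeqj zzdy ockjp khl mbql djyvj ofdyl eqad febjg rlmm
Final line 11: febjg

Answer: febjg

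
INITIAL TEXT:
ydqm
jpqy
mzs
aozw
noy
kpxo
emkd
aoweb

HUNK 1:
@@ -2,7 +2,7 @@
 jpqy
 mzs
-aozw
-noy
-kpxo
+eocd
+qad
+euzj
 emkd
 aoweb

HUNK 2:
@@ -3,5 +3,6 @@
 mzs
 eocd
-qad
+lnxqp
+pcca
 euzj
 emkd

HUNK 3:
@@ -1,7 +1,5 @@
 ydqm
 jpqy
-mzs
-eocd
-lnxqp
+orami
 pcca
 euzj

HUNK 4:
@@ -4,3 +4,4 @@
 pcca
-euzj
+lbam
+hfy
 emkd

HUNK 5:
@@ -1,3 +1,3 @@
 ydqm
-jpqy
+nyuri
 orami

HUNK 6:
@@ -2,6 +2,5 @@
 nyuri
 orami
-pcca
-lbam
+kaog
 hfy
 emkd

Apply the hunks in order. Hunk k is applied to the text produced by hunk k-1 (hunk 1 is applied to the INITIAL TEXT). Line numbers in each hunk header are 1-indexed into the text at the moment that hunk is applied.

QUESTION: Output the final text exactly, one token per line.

Answer: ydqm
nyuri
orami
kaog
hfy
emkd
aoweb

Derivation:
Hunk 1: at line 2 remove [aozw,noy,kpxo] add [eocd,qad,euzj] -> 8 lines: ydqm jpqy mzs eocd qad euzj emkd aoweb
Hunk 2: at line 3 remove [qad] add [lnxqp,pcca] -> 9 lines: ydqm jpqy mzs eocd lnxqp pcca euzj emkd aoweb
Hunk 3: at line 1 remove [mzs,eocd,lnxqp] add [orami] -> 7 lines: ydqm jpqy orami pcca euzj emkd aoweb
Hunk 4: at line 4 remove [euzj] add [lbam,hfy] -> 8 lines: ydqm jpqy orami pcca lbam hfy emkd aoweb
Hunk 5: at line 1 remove [jpqy] add [nyuri] -> 8 lines: ydqm nyuri orami pcca lbam hfy emkd aoweb
Hunk 6: at line 2 remove [pcca,lbam] add [kaog] -> 7 lines: ydqm nyuri orami kaog hfy emkd aoweb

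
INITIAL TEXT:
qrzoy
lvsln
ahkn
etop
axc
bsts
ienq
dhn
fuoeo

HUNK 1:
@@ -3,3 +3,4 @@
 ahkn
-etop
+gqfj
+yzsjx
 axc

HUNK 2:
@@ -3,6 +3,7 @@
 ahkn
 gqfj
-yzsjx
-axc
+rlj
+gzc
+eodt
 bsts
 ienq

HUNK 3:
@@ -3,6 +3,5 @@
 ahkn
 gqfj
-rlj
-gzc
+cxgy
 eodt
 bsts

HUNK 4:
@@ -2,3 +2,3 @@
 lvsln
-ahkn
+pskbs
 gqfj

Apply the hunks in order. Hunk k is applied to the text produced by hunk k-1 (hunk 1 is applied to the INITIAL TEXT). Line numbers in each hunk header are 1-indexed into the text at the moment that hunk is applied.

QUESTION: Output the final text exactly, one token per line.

Hunk 1: at line 3 remove [etop] add [gqfj,yzsjx] -> 10 lines: qrzoy lvsln ahkn gqfj yzsjx axc bsts ienq dhn fuoeo
Hunk 2: at line 3 remove [yzsjx,axc] add [rlj,gzc,eodt] -> 11 lines: qrzoy lvsln ahkn gqfj rlj gzc eodt bsts ienq dhn fuoeo
Hunk 3: at line 3 remove [rlj,gzc] add [cxgy] -> 10 lines: qrzoy lvsln ahkn gqfj cxgy eodt bsts ienq dhn fuoeo
Hunk 4: at line 2 remove [ahkn] add [pskbs] -> 10 lines: qrzoy lvsln pskbs gqfj cxgy eodt bsts ienq dhn fuoeo

Answer: qrzoy
lvsln
pskbs
gqfj
cxgy
eodt
bsts
ienq
dhn
fuoeo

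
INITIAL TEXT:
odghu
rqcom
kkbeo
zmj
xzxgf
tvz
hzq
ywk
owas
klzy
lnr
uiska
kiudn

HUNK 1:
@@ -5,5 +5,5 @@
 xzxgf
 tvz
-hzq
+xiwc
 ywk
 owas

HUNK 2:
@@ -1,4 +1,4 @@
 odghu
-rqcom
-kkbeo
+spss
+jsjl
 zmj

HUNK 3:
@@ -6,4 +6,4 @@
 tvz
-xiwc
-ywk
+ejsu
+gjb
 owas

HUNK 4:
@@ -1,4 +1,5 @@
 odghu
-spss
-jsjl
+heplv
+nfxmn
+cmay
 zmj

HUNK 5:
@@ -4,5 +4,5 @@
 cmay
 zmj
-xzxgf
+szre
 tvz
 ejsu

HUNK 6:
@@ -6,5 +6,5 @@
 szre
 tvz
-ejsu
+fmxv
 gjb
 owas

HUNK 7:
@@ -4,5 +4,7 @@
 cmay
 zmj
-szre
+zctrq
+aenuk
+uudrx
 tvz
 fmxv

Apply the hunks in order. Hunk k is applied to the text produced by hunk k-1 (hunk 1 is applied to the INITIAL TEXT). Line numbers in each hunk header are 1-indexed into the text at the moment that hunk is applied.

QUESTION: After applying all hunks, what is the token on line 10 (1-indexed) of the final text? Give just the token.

Answer: fmxv

Derivation:
Hunk 1: at line 5 remove [hzq] add [xiwc] -> 13 lines: odghu rqcom kkbeo zmj xzxgf tvz xiwc ywk owas klzy lnr uiska kiudn
Hunk 2: at line 1 remove [rqcom,kkbeo] add [spss,jsjl] -> 13 lines: odghu spss jsjl zmj xzxgf tvz xiwc ywk owas klzy lnr uiska kiudn
Hunk 3: at line 6 remove [xiwc,ywk] add [ejsu,gjb] -> 13 lines: odghu spss jsjl zmj xzxgf tvz ejsu gjb owas klzy lnr uiska kiudn
Hunk 4: at line 1 remove [spss,jsjl] add [heplv,nfxmn,cmay] -> 14 lines: odghu heplv nfxmn cmay zmj xzxgf tvz ejsu gjb owas klzy lnr uiska kiudn
Hunk 5: at line 4 remove [xzxgf] add [szre] -> 14 lines: odghu heplv nfxmn cmay zmj szre tvz ejsu gjb owas klzy lnr uiska kiudn
Hunk 6: at line 6 remove [ejsu] add [fmxv] -> 14 lines: odghu heplv nfxmn cmay zmj szre tvz fmxv gjb owas klzy lnr uiska kiudn
Hunk 7: at line 4 remove [szre] add [zctrq,aenuk,uudrx] -> 16 lines: odghu heplv nfxmn cmay zmj zctrq aenuk uudrx tvz fmxv gjb owas klzy lnr uiska kiudn
Final line 10: fmxv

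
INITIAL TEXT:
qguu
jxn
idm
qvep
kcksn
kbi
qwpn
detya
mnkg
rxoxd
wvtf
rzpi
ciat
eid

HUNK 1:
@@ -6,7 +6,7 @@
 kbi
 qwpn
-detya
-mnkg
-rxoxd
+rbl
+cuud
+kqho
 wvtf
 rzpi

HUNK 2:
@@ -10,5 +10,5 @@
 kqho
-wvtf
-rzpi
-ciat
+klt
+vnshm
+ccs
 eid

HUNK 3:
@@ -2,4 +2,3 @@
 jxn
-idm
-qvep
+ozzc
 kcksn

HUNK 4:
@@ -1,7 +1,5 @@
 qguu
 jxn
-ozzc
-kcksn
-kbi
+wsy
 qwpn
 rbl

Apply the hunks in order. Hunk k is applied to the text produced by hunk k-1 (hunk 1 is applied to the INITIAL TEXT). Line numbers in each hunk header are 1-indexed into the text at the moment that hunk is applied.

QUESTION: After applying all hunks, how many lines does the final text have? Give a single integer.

Hunk 1: at line 6 remove [detya,mnkg,rxoxd] add [rbl,cuud,kqho] -> 14 lines: qguu jxn idm qvep kcksn kbi qwpn rbl cuud kqho wvtf rzpi ciat eid
Hunk 2: at line 10 remove [wvtf,rzpi,ciat] add [klt,vnshm,ccs] -> 14 lines: qguu jxn idm qvep kcksn kbi qwpn rbl cuud kqho klt vnshm ccs eid
Hunk 3: at line 2 remove [idm,qvep] add [ozzc] -> 13 lines: qguu jxn ozzc kcksn kbi qwpn rbl cuud kqho klt vnshm ccs eid
Hunk 4: at line 1 remove [ozzc,kcksn,kbi] add [wsy] -> 11 lines: qguu jxn wsy qwpn rbl cuud kqho klt vnshm ccs eid
Final line count: 11

Answer: 11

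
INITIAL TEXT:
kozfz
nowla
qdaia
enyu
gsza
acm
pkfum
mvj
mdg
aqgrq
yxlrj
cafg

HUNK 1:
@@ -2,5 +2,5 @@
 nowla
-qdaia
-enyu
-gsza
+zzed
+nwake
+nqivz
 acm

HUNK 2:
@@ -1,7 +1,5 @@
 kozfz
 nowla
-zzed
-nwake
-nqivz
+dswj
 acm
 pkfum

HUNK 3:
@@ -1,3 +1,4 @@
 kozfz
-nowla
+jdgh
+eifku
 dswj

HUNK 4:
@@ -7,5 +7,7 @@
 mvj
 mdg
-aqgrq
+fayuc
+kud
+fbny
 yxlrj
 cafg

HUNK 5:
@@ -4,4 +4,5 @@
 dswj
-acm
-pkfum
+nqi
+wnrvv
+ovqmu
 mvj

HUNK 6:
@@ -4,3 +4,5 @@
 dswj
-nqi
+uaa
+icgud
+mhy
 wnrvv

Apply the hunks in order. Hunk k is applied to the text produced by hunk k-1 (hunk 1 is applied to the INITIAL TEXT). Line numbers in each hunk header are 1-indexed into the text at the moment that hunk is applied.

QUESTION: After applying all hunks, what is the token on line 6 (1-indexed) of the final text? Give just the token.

Hunk 1: at line 2 remove [qdaia,enyu,gsza] add [zzed,nwake,nqivz] -> 12 lines: kozfz nowla zzed nwake nqivz acm pkfum mvj mdg aqgrq yxlrj cafg
Hunk 2: at line 1 remove [zzed,nwake,nqivz] add [dswj] -> 10 lines: kozfz nowla dswj acm pkfum mvj mdg aqgrq yxlrj cafg
Hunk 3: at line 1 remove [nowla] add [jdgh,eifku] -> 11 lines: kozfz jdgh eifku dswj acm pkfum mvj mdg aqgrq yxlrj cafg
Hunk 4: at line 7 remove [aqgrq] add [fayuc,kud,fbny] -> 13 lines: kozfz jdgh eifku dswj acm pkfum mvj mdg fayuc kud fbny yxlrj cafg
Hunk 5: at line 4 remove [acm,pkfum] add [nqi,wnrvv,ovqmu] -> 14 lines: kozfz jdgh eifku dswj nqi wnrvv ovqmu mvj mdg fayuc kud fbny yxlrj cafg
Hunk 6: at line 4 remove [nqi] add [uaa,icgud,mhy] -> 16 lines: kozfz jdgh eifku dswj uaa icgud mhy wnrvv ovqmu mvj mdg fayuc kud fbny yxlrj cafg
Final line 6: icgud

Answer: icgud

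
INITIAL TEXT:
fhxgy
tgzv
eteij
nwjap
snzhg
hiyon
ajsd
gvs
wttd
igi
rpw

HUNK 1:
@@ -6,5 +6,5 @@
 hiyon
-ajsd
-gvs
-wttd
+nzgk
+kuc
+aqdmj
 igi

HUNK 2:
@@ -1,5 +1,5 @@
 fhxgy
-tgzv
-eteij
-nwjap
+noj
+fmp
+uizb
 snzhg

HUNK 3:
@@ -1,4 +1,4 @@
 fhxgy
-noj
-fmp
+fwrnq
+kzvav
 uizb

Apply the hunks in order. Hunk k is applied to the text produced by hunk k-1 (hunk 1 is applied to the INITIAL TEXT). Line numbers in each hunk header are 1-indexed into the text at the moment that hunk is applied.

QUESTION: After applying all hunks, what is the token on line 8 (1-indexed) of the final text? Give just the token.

Hunk 1: at line 6 remove [ajsd,gvs,wttd] add [nzgk,kuc,aqdmj] -> 11 lines: fhxgy tgzv eteij nwjap snzhg hiyon nzgk kuc aqdmj igi rpw
Hunk 2: at line 1 remove [tgzv,eteij,nwjap] add [noj,fmp,uizb] -> 11 lines: fhxgy noj fmp uizb snzhg hiyon nzgk kuc aqdmj igi rpw
Hunk 3: at line 1 remove [noj,fmp] add [fwrnq,kzvav] -> 11 lines: fhxgy fwrnq kzvav uizb snzhg hiyon nzgk kuc aqdmj igi rpw
Final line 8: kuc

Answer: kuc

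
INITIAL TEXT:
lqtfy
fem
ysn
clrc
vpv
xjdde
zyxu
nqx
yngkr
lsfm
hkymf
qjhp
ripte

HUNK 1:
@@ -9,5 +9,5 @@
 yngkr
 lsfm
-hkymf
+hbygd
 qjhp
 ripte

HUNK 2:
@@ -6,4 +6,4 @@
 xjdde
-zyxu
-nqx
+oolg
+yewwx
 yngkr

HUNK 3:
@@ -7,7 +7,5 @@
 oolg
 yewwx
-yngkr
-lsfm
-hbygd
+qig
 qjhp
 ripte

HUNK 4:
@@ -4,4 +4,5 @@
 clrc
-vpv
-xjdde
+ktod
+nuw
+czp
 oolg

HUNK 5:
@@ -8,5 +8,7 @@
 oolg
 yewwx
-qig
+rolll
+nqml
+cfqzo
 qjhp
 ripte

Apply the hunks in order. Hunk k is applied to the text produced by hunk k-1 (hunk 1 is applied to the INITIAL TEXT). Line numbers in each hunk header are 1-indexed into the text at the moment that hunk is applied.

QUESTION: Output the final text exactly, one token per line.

Hunk 1: at line 9 remove [hkymf] add [hbygd] -> 13 lines: lqtfy fem ysn clrc vpv xjdde zyxu nqx yngkr lsfm hbygd qjhp ripte
Hunk 2: at line 6 remove [zyxu,nqx] add [oolg,yewwx] -> 13 lines: lqtfy fem ysn clrc vpv xjdde oolg yewwx yngkr lsfm hbygd qjhp ripte
Hunk 3: at line 7 remove [yngkr,lsfm,hbygd] add [qig] -> 11 lines: lqtfy fem ysn clrc vpv xjdde oolg yewwx qig qjhp ripte
Hunk 4: at line 4 remove [vpv,xjdde] add [ktod,nuw,czp] -> 12 lines: lqtfy fem ysn clrc ktod nuw czp oolg yewwx qig qjhp ripte
Hunk 5: at line 8 remove [qig] add [rolll,nqml,cfqzo] -> 14 lines: lqtfy fem ysn clrc ktod nuw czp oolg yewwx rolll nqml cfqzo qjhp ripte

Answer: lqtfy
fem
ysn
clrc
ktod
nuw
czp
oolg
yewwx
rolll
nqml
cfqzo
qjhp
ripte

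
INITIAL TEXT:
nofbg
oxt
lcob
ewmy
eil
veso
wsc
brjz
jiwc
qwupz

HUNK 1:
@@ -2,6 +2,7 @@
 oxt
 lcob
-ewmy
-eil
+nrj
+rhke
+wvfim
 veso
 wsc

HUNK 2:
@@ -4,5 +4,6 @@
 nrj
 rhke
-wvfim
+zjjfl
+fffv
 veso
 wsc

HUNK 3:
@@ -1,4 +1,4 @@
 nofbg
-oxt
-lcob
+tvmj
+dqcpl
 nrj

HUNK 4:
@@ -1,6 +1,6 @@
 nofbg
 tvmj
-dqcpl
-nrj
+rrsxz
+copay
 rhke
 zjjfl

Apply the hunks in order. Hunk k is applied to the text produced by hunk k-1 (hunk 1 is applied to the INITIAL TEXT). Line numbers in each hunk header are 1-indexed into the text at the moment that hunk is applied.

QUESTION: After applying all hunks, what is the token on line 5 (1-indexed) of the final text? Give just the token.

Hunk 1: at line 2 remove [ewmy,eil] add [nrj,rhke,wvfim] -> 11 lines: nofbg oxt lcob nrj rhke wvfim veso wsc brjz jiwc qwupz
Hunk 2: at line 4 remove [wvfim] add [zjjfl,fffv] -> 12 lines: nofbg oxt lcob nrj rhke zjjfl fffv veso wsc brjz jiwc qwupz
Hunk 3: at line 1 remove [oxt,lcob] add [tvmj,dqcpl] -> 12 lines: nofbg tvmj dqcpl nrj rhke zjjfl fffv veso wsc brjz jiwc qwupz
Hunk 4: at line 1 remove [dqcpl,nrj] add [rrsxz,copay] -> 12 lines: nofbg tvmj rrsxz copay rhke zjjfl fffv veso wsc brjz jiwc qwupz
Final line 5: rhke

Answer: rhke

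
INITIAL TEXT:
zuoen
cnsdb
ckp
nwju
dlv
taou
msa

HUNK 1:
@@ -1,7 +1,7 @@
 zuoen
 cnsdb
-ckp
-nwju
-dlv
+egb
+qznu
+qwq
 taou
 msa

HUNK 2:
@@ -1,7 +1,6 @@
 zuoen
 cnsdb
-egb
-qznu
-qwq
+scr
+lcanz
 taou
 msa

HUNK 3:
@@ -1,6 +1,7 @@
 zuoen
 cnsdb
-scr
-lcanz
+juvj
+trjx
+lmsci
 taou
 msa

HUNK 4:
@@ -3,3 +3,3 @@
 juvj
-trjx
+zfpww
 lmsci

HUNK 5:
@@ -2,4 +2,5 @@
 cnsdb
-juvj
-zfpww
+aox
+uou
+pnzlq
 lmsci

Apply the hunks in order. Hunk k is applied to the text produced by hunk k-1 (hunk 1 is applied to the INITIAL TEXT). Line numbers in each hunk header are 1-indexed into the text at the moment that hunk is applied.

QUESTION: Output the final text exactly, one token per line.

Hunk 1: at line 1 remove [ckp,nwju,dlv] add [egb,qznu,qwq] -> 7 lines: zuoen cnsdb egb qznu qwq taou msa
Hunk 2: at line 1 remove [egb,qznu,qwq] add [scr,lcanz] -> 6 lines: zuoen cnsdb scr lcanz taou msa
Hunk 3: at line 1 remove [scr,lcanz] add [juvj,trjx,lmsci] -> 7 lines: zuoen cnsdb juvj trjx lmsci taou msa
Hunk 4: at line 3 remove [trjx] add [zfpww] -> 7 lines: zuoen cnsdb juvj zfpww lmsci taou msa
Hunk 5: at line 2 remove [juvj,zfpww] add [aox,uou,pnzlq] -> 8 lines: zuoen cnsdb aox uou pnzlq lmsci taou msa

Answer: zuoen
cnsdb
aox
uou
pnzlq
lmsci
taou
msa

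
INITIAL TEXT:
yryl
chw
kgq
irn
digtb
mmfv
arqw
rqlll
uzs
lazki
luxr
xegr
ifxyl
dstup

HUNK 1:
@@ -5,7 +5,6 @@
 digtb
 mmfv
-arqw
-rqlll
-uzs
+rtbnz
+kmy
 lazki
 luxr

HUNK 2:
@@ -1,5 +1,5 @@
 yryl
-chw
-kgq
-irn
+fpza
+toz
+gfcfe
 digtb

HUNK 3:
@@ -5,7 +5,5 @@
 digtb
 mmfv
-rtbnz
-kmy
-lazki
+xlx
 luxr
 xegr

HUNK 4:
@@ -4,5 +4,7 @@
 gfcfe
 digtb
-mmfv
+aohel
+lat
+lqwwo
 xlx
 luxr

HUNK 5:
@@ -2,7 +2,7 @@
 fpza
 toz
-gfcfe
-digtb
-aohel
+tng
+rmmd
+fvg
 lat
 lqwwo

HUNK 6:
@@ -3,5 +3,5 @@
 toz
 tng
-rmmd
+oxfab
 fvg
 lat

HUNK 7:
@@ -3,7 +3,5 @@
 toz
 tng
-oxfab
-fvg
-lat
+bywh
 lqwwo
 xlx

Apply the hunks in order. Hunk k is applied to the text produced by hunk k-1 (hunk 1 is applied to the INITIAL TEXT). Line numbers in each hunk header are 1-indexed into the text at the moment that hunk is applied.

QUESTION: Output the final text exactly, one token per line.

Hunk 1: at line 5 remove [arqw,rqlll,uzs] add [rtbnz,kmy] -> 13 lines: yryl chw kgq irn digtb mmfv rtbnz kmy lazki luxr xegr ifxyl dstup
Hunk 2: at line 1 remove [chw,kgq,irn] add [fpza,toz,gfcfe] -> 13 lines: yryl fpza toz gfcfe digtb mmfv rtbnz kmy lazki luxr xegr ifxyl dstup
Hunk 3: at line 5 remove [rtbnz,kmy,lazki] add [xlx] -> 11 lines: yryl fpza toz gfcfe digtb mmfv xlx luxr xegr ifxyl dstup
Hunk 4: at line 4 remove [mmfv] add [aohel,lat,lqwwo] -> 13 lines: yryl fpza toz gfcfe digtb aohel lat lqwwo xlx luxr xegr ifxyl dstup
Hunk 5: at line 2 remove [gfcfe,digtb,aohel] add [tng,rmmd,fvg] -> 13 lines: yryl fpza toz tng rmmd fvg lat lqwwo xlx luxr xegr ifxyl dstup
Hunk 6: at line 3 remove [rmmd] add [oxfab] -> 13 lines: yryl fpza toz tng oxfab fvg lat lqwwo xlx luxr xegr ifxyl dstup
Hunk 7: at line 3 remove [oxfab,fvg,lat] add [bywh] -> 11 lines: yryl fpza toz tng bywh lqwwo xlx luxr xegr ifxyl dstup

Answer: yryl
fpza
toz
tng
bywh
lqwwo
xlx
luxr
xegr
ifxyl
dstup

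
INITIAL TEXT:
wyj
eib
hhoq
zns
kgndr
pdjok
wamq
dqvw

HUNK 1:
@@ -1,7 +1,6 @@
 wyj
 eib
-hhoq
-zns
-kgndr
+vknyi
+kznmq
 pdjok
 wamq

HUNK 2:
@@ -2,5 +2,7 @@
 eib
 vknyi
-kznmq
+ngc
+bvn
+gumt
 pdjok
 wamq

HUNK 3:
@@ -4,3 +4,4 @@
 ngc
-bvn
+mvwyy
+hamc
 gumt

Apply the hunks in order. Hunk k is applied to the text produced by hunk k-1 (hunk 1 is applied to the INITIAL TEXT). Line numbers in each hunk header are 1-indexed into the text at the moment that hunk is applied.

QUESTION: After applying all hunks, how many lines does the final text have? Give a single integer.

Answer: 10

Derivation:
Hunk 1: at line 1 remove [hhoq,zns,kgndr] add [vknyi,kznmq] -> 7 lines: wyj eib vknyi kznmq pdjok wamq dqvw
Hunk 2: at line 2 remove [kznmq] add [ngc,bvn,gumt] -> 9 lines: wyj eib vknyi ngc bvn gumt pdjok wamq dqvw
Hunk 3: at line 4 remove [bvn] add [mvwyy,hamc] -> 10 lines: wyj eib vknyi ngc mvwyy hamc gumt pdjok wamq dqvw
Final line count: 10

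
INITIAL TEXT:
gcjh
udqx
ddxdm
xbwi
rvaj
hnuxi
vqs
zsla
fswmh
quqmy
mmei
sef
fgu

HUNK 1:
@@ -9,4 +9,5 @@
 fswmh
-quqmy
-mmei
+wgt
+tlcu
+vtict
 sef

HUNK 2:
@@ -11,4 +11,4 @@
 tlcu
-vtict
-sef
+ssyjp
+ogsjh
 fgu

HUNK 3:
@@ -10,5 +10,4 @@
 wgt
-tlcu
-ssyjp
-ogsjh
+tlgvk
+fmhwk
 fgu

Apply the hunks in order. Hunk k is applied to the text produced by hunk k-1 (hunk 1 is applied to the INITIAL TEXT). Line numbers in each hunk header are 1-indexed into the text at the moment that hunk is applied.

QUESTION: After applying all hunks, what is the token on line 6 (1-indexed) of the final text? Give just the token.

Hunk 1: at line 9 remove [quqmy,mmei] add [wgt,tlcu,vtict] -> 14 lines: gcjh udqx ddxdm xbwi rvaj hnuxi vqs zsla fswmh wgt tlcu vtict sef fgu
Hunk 2: at line 11 remove [vtict,sef] add [ssyjp,ogsjh] -> 14 lines: gcjh udqx ddxdm xbwi rvaj hnuxi vqs zsla fswmh wgt tlcu ssyjp ogsjh fgu
Hunk 3: at line 10 remove [tlcu,ssyjp,ogsjh] add [tlgvk,fmhwk] -> 13 lines: gcjh udqx ddxdm xbwi rvaj hnuxi vqs zsla fswmh wgt tlgvk fmhwk fgu
Final line 6: hnuxi

Answer: hnuxi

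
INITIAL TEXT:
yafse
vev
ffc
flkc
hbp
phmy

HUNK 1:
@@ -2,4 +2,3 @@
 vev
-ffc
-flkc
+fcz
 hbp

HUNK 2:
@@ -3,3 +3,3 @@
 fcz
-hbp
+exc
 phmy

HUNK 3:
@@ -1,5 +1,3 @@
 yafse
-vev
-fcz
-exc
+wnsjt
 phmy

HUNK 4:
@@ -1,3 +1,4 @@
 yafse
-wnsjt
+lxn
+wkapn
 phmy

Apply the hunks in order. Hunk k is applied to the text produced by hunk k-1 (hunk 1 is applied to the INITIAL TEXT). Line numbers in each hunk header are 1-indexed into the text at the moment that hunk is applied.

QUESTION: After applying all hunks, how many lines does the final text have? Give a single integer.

Answer: 4

Derivation:
Hunk 1: at line 2 remove [ffc,flkc] add [fcz] -> 5 lines: yafse vev fcz hbp phmy
Hunk 2: at line 3 remove [hbp] add [exc] -> 5 lines: yafse vev fcz exc phmy
Hunk 3: at line 1 remove [vev,fcz,exc] add [wnsjt] -> 3 lines: yafse wnsjt phmy
Hunk 4: at line 1 remove [wnsjt] add [lxn,wkapn] -> 4 lines: yafse lxn wkapn phmy
Final line count: 4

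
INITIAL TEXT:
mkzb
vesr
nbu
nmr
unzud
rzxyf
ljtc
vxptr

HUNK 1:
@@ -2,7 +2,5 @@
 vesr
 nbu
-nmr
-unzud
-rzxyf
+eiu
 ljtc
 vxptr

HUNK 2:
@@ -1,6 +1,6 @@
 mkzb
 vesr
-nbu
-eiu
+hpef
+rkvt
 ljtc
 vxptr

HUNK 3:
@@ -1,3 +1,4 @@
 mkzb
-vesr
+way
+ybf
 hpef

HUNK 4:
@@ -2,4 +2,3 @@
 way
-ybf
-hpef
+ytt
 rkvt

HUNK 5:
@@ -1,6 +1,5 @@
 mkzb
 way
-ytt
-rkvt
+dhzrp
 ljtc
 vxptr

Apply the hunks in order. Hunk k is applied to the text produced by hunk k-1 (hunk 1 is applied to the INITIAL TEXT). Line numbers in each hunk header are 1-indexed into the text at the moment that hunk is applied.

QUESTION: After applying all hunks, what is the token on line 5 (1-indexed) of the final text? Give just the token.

Answer: vxptr

Derivation:
Hunk 1: at line 2 remove [nmr,unzud,rzxyf] add [eiu] -> 6 lines: mkzb vesr nbu eiu ljtc vxptr
Hunk 2: at line 1 remove [nbu,eiu] add [hpef,rkvt] -> 6 lines: mkzb vesr hpef rkvt ljtc vxptr
Hunk 3: at line 1 remove [vesr] add [way,ybf] -> 7 lines: mkzb way ybf hpef rkvt ljtc vxptr
Hunk 4: at line 2 remove [ybf,hpef] add [ytt] -> 6 lines: mkzb way ytt rkvt ljtc vxptr
Hunk 5: at line 1 remove [ytt,rkvt] add [dhzrp] -> 5 lines: mkzb way dhzrp ljtc vxptr
Final line 5: vxptr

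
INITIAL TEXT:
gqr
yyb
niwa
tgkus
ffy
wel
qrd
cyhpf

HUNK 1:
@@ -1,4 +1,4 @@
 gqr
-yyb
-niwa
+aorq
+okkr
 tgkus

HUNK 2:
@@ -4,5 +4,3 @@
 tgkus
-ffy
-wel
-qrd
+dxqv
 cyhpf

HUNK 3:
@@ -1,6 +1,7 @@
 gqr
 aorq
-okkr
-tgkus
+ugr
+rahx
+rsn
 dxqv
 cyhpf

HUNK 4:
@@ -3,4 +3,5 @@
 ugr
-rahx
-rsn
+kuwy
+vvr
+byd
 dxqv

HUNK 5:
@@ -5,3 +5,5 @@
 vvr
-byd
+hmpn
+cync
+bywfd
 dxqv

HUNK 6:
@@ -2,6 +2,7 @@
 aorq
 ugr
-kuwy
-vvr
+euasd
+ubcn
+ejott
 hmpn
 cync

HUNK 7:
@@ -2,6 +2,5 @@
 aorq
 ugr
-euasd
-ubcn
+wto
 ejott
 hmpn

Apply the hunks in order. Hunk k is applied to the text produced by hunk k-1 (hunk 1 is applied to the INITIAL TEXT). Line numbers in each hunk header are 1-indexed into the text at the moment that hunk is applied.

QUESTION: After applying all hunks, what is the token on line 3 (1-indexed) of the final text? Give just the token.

Answer: ugr

Derivation:
Hunk 1: at line 1 remove [yyb,niwa] add [aorq,okkr] -> 8 lines: gqr aorq okkr tgkus ffy wel qrd cyhpf
Hunk 2: at line 4 remove [ffy,wel,qrd] add [dxqv] -> 6 lines: gqr aorq okkr tgkus dxqv cyhpf
Hunk 3: at line 1 remove [okkr,tgkus] add [ugr,rahx,rsn] -> 7 lines: gqr aorq ugr rahx rsn dxqv cyhpf
Hunk 4: at line 3 remove [rahx,rsn] add [kuwy,vvr,byd] -> 8 lines: gqr aorq ugr kuwy vvr byd dxqv cyhpf
Hunk 5: at line 5 remove [byd] add [hmpn,cync,bywfd] -> 10 lines: gqr aorq ugr kuwy vvr hmpn cync bywfd dxqv cyhpf
Hunk 6: at line 2 remove [kuwy,vvr] add [euasd,ubcn,ejott] -> 11 lines: gqr aorq ugr euasd ubcn ejott hmpn cync bywfd dxqv cyhpf
Hunk 7: at line 2 remove [euasd,ubcn] add [wto] -> 10 lines: gqr aorq ugr wto ejott hmpn cync bywfd dxqv cyhpf
Final line 3: ugr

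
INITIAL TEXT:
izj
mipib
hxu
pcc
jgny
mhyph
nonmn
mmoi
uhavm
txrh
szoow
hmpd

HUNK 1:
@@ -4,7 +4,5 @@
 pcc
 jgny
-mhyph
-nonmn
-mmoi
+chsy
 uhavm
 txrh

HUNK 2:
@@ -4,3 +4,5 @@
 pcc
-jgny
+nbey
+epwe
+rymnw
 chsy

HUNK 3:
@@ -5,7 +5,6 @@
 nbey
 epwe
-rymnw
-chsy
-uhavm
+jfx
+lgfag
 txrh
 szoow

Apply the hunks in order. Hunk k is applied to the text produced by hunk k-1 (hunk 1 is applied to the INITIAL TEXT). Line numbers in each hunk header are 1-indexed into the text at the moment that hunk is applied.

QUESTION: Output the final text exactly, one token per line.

Hunk 1: at line 4 remove [mhyph,nonmn,mmoi] add [chsy] -> 10 lines: izj mipib hxu pcc jgny chsy uhavm txrh szoow hmpd
Hunk 2: at line 4 remove [jgny] add [nbey,epwe,rymnw] -> 12 lines: izj mipib hxu pcc nbey epwe rymnw chsy uhavm txrh szoow hmpd
Hunk 3: at line 5 remove [rymnw,chsy,uhavm] add [jfx,lgfag] -> 11 lines: izj mipib hxu pcc nbey epwe jfx lgfag txrh szoow hmpd

Answer: izj
mipib
hxu
pcc
nbey
epwe
jfx
lgfag
txrh
szoow
hmpd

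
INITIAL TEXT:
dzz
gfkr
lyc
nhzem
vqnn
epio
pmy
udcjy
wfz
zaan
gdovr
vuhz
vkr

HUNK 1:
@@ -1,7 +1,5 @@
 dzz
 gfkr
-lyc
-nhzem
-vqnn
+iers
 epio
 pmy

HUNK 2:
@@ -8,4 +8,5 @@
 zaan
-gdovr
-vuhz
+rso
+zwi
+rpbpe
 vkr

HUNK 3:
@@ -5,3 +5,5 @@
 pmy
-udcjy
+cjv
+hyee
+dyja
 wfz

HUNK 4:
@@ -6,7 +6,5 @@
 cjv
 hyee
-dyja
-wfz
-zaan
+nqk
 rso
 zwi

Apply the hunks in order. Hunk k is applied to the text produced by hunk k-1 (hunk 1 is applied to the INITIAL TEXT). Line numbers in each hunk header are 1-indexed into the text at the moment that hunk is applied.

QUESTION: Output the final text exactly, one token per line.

Answer: dzz
gfkr
iers
epio
pmy
cjv
hyee
nqk
rso
zwi
rpbpe
vkr

Derivation:
Hunk 1: at line 1 remove [lyc,nhzem,vqnn] add [iers] -> 11 lines: dzz gfkr iers epio pmy udcjy wfz zaan gdovr vuhz vkr
Hunk 2: at line 8 remove [gdovr,vuhz] add [rso,zwi,rpbpe] -> 12 lines: dzz gfkr iers epio pmy udcjy wfz zaan rso zwi rpbpe vkr
Hunk 3: at line 5 remove [udcjy] add [cjv,hyee,dyja] -> 14 lines: dzz gfkr iers epio pmy cjv hyee dyja wfz zaan rso zwi rpbpe vkr
Hunk 4: at line 6 remove [dyja,wfz,zaan] add [nqk] -> 12 lines: dzz gfkr iers epio pmy cjv hyee nqk rso zwi rpbpe vkr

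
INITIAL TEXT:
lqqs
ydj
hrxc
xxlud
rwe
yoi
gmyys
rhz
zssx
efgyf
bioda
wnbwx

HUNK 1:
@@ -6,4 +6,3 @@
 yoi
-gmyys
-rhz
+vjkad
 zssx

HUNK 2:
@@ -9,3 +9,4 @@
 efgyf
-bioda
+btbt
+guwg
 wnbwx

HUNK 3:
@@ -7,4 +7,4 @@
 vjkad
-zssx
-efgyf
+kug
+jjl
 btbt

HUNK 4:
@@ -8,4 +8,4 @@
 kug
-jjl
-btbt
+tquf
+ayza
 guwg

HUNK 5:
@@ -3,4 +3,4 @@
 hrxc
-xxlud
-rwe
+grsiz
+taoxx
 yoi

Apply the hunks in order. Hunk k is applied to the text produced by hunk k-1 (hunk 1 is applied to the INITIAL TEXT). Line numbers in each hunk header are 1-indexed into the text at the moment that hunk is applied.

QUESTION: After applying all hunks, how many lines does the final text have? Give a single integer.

Answer: 12

Derivation:
Hunk 1: at line 6 remove [gmyys,rhz] add [vjkad] -> 11 lines: lqqs ydj hrxc xxlud rwe yoi vjkad zssx efgyf bioda wnbwx
Hunk 2: at line 9 remove [bioda] add [btbt,guwg] -> 12 lines: lqqs ydj hrxc xxlud rwe yoi vjkad zssx efgyf btbt guwg wnbwx
Hunk 3: at line 7 remove [zssx,efgyf] add [kug,jjl] -> 12 lines: lqqs ydj hrxc xxlud rwe yoi vjkad kug jjl btbt guwg wnbwx
Hunk 4: at line 8 remove [jjl,btbt] add [tquf,ayza] -> 12 lines: lqqs ydj hrxc xxlud rwe yoi vjkad kug tquf ayza guwg wnbwx
Hunk 5: at line 3 remove [xxlud,rwe] add [grsiz,taoxx] -> 12 lines: lqqs ydj hrxc grsiz taoxx yoi vjkad kug tquf ayza guwg wnbwx
Final line count: 12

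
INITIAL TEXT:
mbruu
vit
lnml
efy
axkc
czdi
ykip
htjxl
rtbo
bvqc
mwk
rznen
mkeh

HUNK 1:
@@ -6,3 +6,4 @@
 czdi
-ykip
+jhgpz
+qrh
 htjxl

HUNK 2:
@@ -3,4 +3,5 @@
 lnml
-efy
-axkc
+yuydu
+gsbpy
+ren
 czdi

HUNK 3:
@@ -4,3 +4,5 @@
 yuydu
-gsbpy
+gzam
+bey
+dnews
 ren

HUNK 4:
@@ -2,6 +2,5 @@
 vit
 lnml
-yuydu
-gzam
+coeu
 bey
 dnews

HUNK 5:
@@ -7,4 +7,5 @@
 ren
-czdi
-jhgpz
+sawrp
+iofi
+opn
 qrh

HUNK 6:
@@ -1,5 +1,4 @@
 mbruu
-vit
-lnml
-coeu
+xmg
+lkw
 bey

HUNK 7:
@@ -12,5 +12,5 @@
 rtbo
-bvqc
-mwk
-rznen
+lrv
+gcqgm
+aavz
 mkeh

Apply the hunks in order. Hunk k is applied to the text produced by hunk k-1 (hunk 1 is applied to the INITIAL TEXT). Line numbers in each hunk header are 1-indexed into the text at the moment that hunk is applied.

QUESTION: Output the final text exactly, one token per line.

Answer: mbruu
xmg
lkw
bey
dnews
ren
sawrp
iofi
opn
qrh
htjxl
rtbo
lrv
gcqgm
aavz
mkeh

Derivation:
Hunk 1: at line 6 remove [ykip] add [jhgpz,qrh] -> 14 lines: mbruu vit lnml efy axkc czdi jhgpz qrh htjxl rtbo bvqc mwk rznen mkeh
Hunk 2: at line 3 remove [efy,axkc] add [yuydu,gsbpy,ren] -> 15 lines: mbruu vit lnml yuydu gsbpy ren czdi jhgpz qrh htjxl rtbo bvqc mwk rznen mkeh
Hunk 3: at line 4 remove [gsbpy] add [gzam,bey,dnews] -> 17 lines: mbruu vit lnml yuydu gzam bey dnews ren czdi jhgpz qrh htjxl rtbo bvqc mwk rznen mkeh
Hunk 4: at line 2 remove [yuydu,gzam] add [coeu] -> 16 lines: mbruu vit lnml coeu bey dnews ren czdi jhgpz qrh htjxl rtbo bvqc mwk rznen mkeh
Hunk 5: at line 7 remove [czdi,jhgpz] add [sawrp,iofi,opn] -> 17 lines: mbruu vit lnml coeu bey dnews ren sawrp iofi opn qrh htjxl rtbo bvqc mwk rznen mkeh
Hunk 6: at line 1 remove [vit,lnml,coeu] add [xmg,lkw] -> 16 lines: mbruu xmg lkw bey dnews ren sawrp iofi opn qrh htjxl rtbo bvqc mwk rznen mkeh
Hunk 7: at line 12 remove [bvqc,mwk,rznen] add [lrv,gcqgm,aavz] -> 16 lines: mbruu xmg lkw bey dnews ren sawrp iofi opn qrh htjxl rtbo lrv gcqgm aavz mkeh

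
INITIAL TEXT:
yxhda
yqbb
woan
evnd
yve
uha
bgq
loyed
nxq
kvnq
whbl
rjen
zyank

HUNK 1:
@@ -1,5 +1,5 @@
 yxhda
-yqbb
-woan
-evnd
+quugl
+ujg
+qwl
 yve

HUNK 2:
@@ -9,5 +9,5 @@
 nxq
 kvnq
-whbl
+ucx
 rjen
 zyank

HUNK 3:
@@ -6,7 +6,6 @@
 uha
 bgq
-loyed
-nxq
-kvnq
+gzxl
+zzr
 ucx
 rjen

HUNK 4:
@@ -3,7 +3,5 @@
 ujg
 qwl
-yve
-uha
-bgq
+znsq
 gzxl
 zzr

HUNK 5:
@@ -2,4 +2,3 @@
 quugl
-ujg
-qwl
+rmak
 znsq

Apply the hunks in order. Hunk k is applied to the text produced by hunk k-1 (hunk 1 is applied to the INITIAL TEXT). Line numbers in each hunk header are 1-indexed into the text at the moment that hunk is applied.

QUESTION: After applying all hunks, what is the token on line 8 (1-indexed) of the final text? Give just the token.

Answer: rjen

Derivation:
Hunk 1: at line 1 remove [yqbb,woan,evnd] add [quugl,ujg,qwl] -> 13 lines: yxhda quugl ujg qwl yve uha bgq loyed nxq kvnq whbl rjen zyank
Hunk 2: at line 9 remove [whbl] add [ucx] -> 13 lines: yxhda quugl ujg qwl yve uha bgq loyed nxq kvnq ucx rjen zyank
Hunk 3: at line 6 remove [loyed,nxq,kvnq] add [gzxl,zzr] -> 12 lines: yxhda quugl ujg qwl yve uha bgq gzxl zzr ucx rjen zyank
Hunk 4: at line 3 remove [yve,uha,bgq] add [znsq] -> 10 lines: yxhda quugl ujg qwl znsq gzxl zzr ucx rjen zyank
Hunk 5: at line 2 remove [ujg,qwl] add [rmak] -> 9 lines: yxhda quugl rmak znsq gzxl zzr ucx rjen zyank
Final line 8: rjen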